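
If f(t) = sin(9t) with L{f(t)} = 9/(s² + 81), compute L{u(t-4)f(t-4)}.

Time shift theorem: L{u(t-a)f(t-a)} = e^(-as)F(s). Here a=4, F(s) = 9/(s² + 81), so L{u(t-4)f(t-4)} = e^(-4s)·9/(s² + 81)

Final answer: e^(-4s)·9/(s² + 81)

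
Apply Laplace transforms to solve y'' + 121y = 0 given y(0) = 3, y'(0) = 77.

L{y''} + 121L{y} = 0. s²Y - 3s - 77 + 121Y = 0. Y(s² + 121) = 3s + 77. Y = (3s + 77)/(s² + 121). Inverting: y(t) = 3cos(11t) + 7sin(11t)

Final answer: y(t) = 3cos(11t) + 7sin(11t)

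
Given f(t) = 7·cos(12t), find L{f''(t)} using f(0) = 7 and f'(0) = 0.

F(s) = 7s/(s² + 144). L{f''(t)} = s²F(s) - sf(0) - f'(0) = 7s³/(s² + 144) - 7s = (7s³ - 7s(s² + 144))/(s² + 144) = -1008s/(s² + 144)

Final answer: -1008s/(s² + 144)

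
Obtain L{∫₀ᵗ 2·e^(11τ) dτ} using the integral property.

L{∫₀ᵗ f(τ)dτ} = F(s)/s with F(s) = 2/(s-11), so L{∫₀ᵗ 2·e^(11τ) dτ} = 2/(s(s-11))

Final answer: 2/(s(s-11))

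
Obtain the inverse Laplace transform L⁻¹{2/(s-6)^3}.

L⁻¹{n!/(s-a)^(n+1)} = t^n·e^(at), so L⁻¹{2/(s-6)^3} = t^2·e^(6t)

Final answer: t^2·e^(6t)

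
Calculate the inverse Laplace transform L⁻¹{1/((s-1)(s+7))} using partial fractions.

Decompose: A/(s-1) + B/(s+7). A = 1/8, B = -1/8. f(t) = (e^t - e^(-7t))/8

Final answer: (e^t - e^(-7t))/8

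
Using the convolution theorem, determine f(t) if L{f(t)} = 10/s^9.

10/s^9 = (10/s)·(1/s^8) = L{10}·L{t^7/5040}. By convolution, f(t) = 10*t^7/5040 = ∫₀ᵗ 10·τ^7/5040 dτ = 10·t^8/40320

Final answer: 10·t^8/40320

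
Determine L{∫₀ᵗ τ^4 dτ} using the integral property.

L{∫₀ᵗ f(τ)dτ} = F(s)/s with f(t) = t^4. F(s) = 24/s^5, so L{∫₀ᵗ τ^4 dτ} = (24/s^5)/s = 24/s^6. (Check: ∫₀ᵗ τ^4 dτ = t^5/5.)

Final answer: 24/s^6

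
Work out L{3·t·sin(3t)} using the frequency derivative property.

L{sin(3t)} = 3/(s² + 9). By L{t·f(t)} = -F'(s): -d/ds[3/(s² + 9)] = -(3)·(-2s)/(s² + 9)² = 6s/(s² + 9)². Then L{3·t·sin(3t)} = 3·6s/(s² + 9)² = 18s/(s² + 9)²

Final answer: 18s/(s² + 9)²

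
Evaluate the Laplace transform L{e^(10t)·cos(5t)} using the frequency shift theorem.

Frequency shift: L{e^(at)f(t)} = F(s-a). L{e^(10t)·cos(5t)} = (s-10)/((s-10)² + 25)

Final answer: (s-10)/((s-10)² + 25)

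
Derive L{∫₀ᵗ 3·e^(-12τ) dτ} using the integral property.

L{∫₀ᵗ f(τ)dτ} = F(s)/s with F(s) = 3/(s+12), so L{∫₀ᵗ 3·e^(-12τ) dτ} = 3/(s(s+12))

Final answer: 3/(s(s+12))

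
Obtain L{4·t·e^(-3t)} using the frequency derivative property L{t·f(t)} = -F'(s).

L{e^(-3t)} = 1/(s+3). By frequency derivative: L{t·e^(-3t)} = -d/ds[1/(s+3)] = -(-1)/(s+3)² = 1/(s+3)². Then L{4·t·e^(-3t)} = 4·1/(s+3)² = 4/(s+3)²

Final answer: 4/(s+3)²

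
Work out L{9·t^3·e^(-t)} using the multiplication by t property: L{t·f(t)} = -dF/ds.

Using L{t^n·e^(at)} = n!/(s-a)^(n+1), L{t^3·e^(-t)} = 6/(s+1)^4, so L{9·t^3·e^(-t)} = 9·6/(s+1)^4 = 54/(s+1)^4

Final answer: 54/(s+1)^4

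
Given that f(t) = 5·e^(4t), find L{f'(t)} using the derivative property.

f(0) = 5, F(s) = 5/(s-4). L{f'(t)} = s·F(s) - f(0) = 5s/(s-4) - 5 = (5s - 5(s-4))/(s-4) = 20/(s-4)

Final answer: 20/(s-4)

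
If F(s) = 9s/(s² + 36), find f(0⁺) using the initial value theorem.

f(0⁺) = lim_{s→∞} s·9s/(s² + 36) = lim_{s→∞} 9s²/(s² + 36) = 9

Final answer: 9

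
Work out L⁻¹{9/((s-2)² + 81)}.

Form: b/((s-a)² + b²) → e^(at)sin(bt). With a=2, b=9

Final answer: e^(2t)·sin(9t)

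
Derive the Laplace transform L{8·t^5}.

L{t^n} = n!/s^(n+1), so L{t^5} = 120/s^6. Then L{8·t^5} = 8·120/s^6 = 960/s^6

Final answer: 960/s^6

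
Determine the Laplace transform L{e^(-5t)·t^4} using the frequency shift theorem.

L{e^(at)·t^n} = n!/(s-a)^(n+1), so L{e^(-5t)·t^4} = 24/(s+5)^5

Final answer: 24/(s+5)^5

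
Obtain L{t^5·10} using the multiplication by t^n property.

L{10} = 10/s. d^1/ds^1[1/s] = -1/s². d^2/ds^2[1/s] = 2/s^3. d^3/ds^3[1/s] = -6/s^4. d^4/ds^4[1/s] = 24/s^5. d^5/ds^5[1/s] = -120/s^6. So L{t^5} = (-1)^{5}·-120/s^6 = 120/s^6. Then L{t^5·10} = 10·120/s^6 = 1200/s^6

Final answer: 1200/s^6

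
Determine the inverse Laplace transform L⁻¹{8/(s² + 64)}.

L⁻¹{8/(s² + 64)} = sin(8t)

Final answer: sin(8t)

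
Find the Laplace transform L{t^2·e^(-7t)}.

L{t^n·e^(at)} = n!/(s-a)^(n+1), so L{t^2·e^(-7t)} = 2/(s+7)^3

Final answer: 2/(s+7)^3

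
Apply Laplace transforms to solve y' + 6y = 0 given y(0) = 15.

L{y'} + 6L{y} = 0. sY - 15 + 6Y = 0. Y(s+6) = 15. Y = 15/(s+6)

Final answer: y(t) = 15e^(-6t)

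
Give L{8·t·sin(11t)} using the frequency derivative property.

L{sin(11t)} = 11/(s² + 121). By L{t·f(t)} = -F'(s): -d/ds[11/(s² + 121)] = -(11)·(-2s)/(s² + 121)² = 22s/(s² + 121)². Then L{8·t·sin(11t)} = 8·22s/(s² + 121)² = 176s/(s² + 121)²

Final answer: 176s/(s² + 121)²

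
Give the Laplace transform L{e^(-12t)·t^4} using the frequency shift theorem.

L{e^(at)·t^n} = n!/(s-a)^(n+1), so L{e^(-12t)·t^4} = 24/(s+12)^5

Final answer: 24/(s+12)^5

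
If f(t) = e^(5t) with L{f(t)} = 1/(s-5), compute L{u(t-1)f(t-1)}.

Time shift theorem: L{u(t-a)f(t-a)} = e^(-as)F(s). Here a=1, F(s) = 1/(s-5), so L{u(t-1)f(t-1)} = e^(-s)·1/(s-5)

Final answer: e^(-s)·1/(s-5)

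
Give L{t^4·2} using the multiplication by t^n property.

L{2} = 2/s. d^1/ds^1[1/s] = -1/s². d^2/ds^2[1/s] = 2/s^3. d^3/ds^3[1/s] = -6/s^4. d^4/ds^4[1/s] = 24/s^5. So L{t^4} = (-1)^{4}·24/s^5 = 24/s^5. Then L{t^4·2} = 2·24/s^5 = 48/s^5

Final answer: 48/s^5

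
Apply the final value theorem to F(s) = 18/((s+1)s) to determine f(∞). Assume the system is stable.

f(∞) = lim_{s→0} sF(s) = lim_{s→0} 18/(s+1) = 18

Final answer: 18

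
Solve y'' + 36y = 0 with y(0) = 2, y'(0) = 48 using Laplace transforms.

L{y''} + 36L{y} = 0. s²Y - 2s - 48 + 36Y = 0. Y(s² + 36) = 2s + 48. Y = (2s + 48)/(s² + 36). Inverting: y(t) = 2cos(6t) + 8sin(6t)

Final answer: y(t) = 2cos(6t) + 8sin(6t)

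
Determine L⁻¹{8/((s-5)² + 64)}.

Form: b/((s-a)² + b²) → e^(at)sin(bt). With a=5, b=8

Final answer: e^(5t)·sin(8t)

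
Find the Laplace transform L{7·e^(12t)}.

L{e^(at)} = 1/(s-a), so L{e^(12t)} = 1/(s-12). Then L{7·e^(12t)} = 7/(s-12)

Final answer: 7/(s-12)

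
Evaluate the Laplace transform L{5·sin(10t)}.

L{sin(ωt)} = ω/(s² + ω²), so L{sin(10t)} = 10/(s² + 100). Then L{5·sin(10t)} = 5·10/(s² + 100) = 50/(s² + 100)

Final answer: 50/(s² + 100)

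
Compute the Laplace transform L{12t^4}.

L{12t^4} = 12 · L{t^4} = 12 · 24/s^5 = 288/s^5

Final answer: 288/s^5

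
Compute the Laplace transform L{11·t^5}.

L{t^n} = n!/s^(n+1), so L{t^5} = 120/s^6. Then L{11·t^5} = 11·120/s^6 = 1320/s^6

Final answer: 1320/s^6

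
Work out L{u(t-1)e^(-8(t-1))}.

u(t-a)f(t-a) with f(t)=e^(-8t). L{e^(-8t)} = 1/(s+8). By time shift: e^(-s)/(s+8)

Final answer: e^(-s)/(s+8)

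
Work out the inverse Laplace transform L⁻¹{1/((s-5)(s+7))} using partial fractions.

Decompose: A/(s-5) + B/(s+7). A = 1/12, B = -1/12. f(t) = (e^(5t) - e^(-7t))/12

Final answer: (e^(5t) - e^(-7t))/12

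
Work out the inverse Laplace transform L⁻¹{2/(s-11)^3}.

L⁻¹{n!/(s-a)^(n+1)} = t^n·e^(at), so L⁻¹{2/(s-11)^3} = t^2·e^(11t)

Final answer: t^2·e^(11t)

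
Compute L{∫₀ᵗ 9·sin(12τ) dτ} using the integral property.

L{∫₀ᵗ f(τ)dτ} = F(s)/s with F(s) = 108/(s² + 144), so the result is (108/(s² + 144))/s = 108/(s(s² + 144))

Final answer: 108/(s(s² + 144))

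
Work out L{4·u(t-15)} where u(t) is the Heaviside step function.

L{u(t-a)} = e^(-as)/s. Here a=15, so L{u(t-15)} = e^(-15s)/s, and L{4·u(t-15)} = 4·e^(-15s)/s

Final answer: 4·e^(-15s)/s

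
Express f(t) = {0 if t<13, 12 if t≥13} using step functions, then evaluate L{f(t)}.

f(t) = 12·u(t-13). L{u(t-13)} = e^(-13s)/s, so L{f(t)} = 12·e^(-13s)/s

Final answer: 12·e^(-13s)/s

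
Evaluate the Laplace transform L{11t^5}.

L{11t^5} = 11 · L{t^5} = 11 · 120/s^6 = 1320/s^6

Final answer: 1320/s^6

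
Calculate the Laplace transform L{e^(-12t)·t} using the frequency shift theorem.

L{e^(at)·t^n} = n!/(s-a)^(n+1), so L{e^(-12t)·t} = 1/(s+12)^2

Final answer: 1/(s+12)^2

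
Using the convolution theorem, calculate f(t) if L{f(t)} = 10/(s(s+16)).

10/(s(s+16)) = (10/s)·(1/(s+16)) = L{10}·L{e^(-16t)}. By convolution, f(t) = 10*e^(-16t) = ∫₀ᵗ 10·e^(-16τ) dτ = 10·(1 - e^(-16t))/16

Final answer: 10·(1 - e^(-16t))/16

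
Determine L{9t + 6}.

L{9t + 6} = 9·L{t} + 6·L{1} = 9/s² + 6/s

Final answer: 9/s² + 6/s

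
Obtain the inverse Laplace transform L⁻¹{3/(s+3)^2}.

L⁻¹{n!/(s-a)^(n+1)} = t^n·e^(at) with n=1, a=-3. So L⁻¹{1/(s+3)^2} = t·e^(-3t), and L⁻¹{3/(s+3)^2} = (3/1)·t·e^(-3t) = 3·t·e^(-3t)

Final answer: 3·t·e^(-3t)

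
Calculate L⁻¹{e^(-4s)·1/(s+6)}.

L⁻¹{1/(s+6)} = e^(-6t). By the time shift theorem, L⁻¹{e^(-as)F(s)} = u(t-a)f(t-a) with a=4, so L⁻¹{e^(-4s)·1/(s+6)} = u(t-4)·e^(-6(t-4))

Final answer: u(t-4)·e^(-6(t-4))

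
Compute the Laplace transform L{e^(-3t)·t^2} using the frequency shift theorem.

L{e^(at)·t^n} = n!/(s-a)^(n+1), so L{e^(-3t)·t^2} = 2/(s+3)^3

Final answer: 2/(s+3)^3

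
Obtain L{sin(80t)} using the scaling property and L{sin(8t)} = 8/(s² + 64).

Using L{f(at)} = (1/a)F(s/a) with a=10: L{sin(80t)} = (1/10) · 8/((s/10)² + 64) = (1/10) · 8·100/(s² + 6400) = 80/(s² + 6400)

Final answer: 80/(s² + 6400)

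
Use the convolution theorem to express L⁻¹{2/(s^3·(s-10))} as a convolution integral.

2/(s^3·(s-10)) = (2/s^3)·(1/(s-10)) = L{t^2}·L{e^(10t)}. So f(t) = t^2*e^(10t) = ∫₀ᵗ τ^2·e^(10(t-τ)) dτ

Final answer: ∫₀ᵗ τ^2·e^(10(t-τ)) dτ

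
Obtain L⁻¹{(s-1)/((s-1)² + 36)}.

Using frequency shift: L⁻¹{(s-a)/((s-a)² + b²)} = e^(at)cos(bt). Here a=1, b=6

Final answer: e^t·cos(6t)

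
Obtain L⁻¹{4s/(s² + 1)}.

This is the form c·s/(s² + a²) with a = 1, c = 4. L⁻¹ = 4·cos(t)

Final answer: 4·cos(t)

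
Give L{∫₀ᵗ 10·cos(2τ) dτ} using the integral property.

L{∫₀ᵗ f(τ)dτ} = F(s)/s with F(s) = 10s/(s² + 4), so the result is (10s/(s² + 4))/s = 10/(s² + 4)

Final answer: 10/(s² + 4)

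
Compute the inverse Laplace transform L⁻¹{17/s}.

L⁻¹{c/s} = c, so L⁻¹{17/s} = 17

Final answer: 17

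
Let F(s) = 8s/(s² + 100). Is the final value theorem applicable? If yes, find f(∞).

The final value theorem requires all poles of sF(s) in the left half-plane. sF(s) = 8s²/(s² + 100) has poles at s = ±10i (imaginary axis). Theorem does NOT apply (oscillatory system).

Final answer: Not applicable (oscillatory)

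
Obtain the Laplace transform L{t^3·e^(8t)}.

L{t^n·e^(at)} = n!/(s-a)^(n+1), so L{t^3·e^(8t)} = 6/(s-8)^4

Final answer: 6/(s-8)^4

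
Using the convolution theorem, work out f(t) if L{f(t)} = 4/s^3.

4/s^3 = (4/s)·(1/s^2) = L{4}·L{t}. By convolution, f(t) = 4*t = ∫₀ᵗ 4·τ dτ = 4·t²/2

Final answer: 4·t²/2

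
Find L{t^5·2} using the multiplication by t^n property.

L{2} = 2/s. d^1/ds^1[1/s] = -1/s². d^2/ds^2[1/s] = 2/s^3. d^3/ds^3[1/s] = -6/s^4. d^4/ds^4[1/s] = 24/s^5. d^5/ds^5[1/s] = -120/s^6. So L{t^5} = (-1)^{5}·-120/s^6 = 120/s^6. Then L{t^5·2} = 2·120/s^6 = 240/s^6

Final answer: 240/s^6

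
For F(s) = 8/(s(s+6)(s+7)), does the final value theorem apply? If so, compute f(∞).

Poles of sF(s) = 8/((s+6)(s+7)) are at s = -6 and s = -7, both in the left half-plane. Theorem applies. f(∞) = lim_{s→0} sF(s) = 8/(6·7) = 4/21

Final answer: 4/21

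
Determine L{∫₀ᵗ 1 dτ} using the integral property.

L{∫₀ᵗ f(τ)dτ} = F(s)/s with f(t) = 1. F(s) = 1/s, so L{∫₀ᵗ 1 dτ} = (1/s)/s = 1/s². (Check: ∫₀ᵗ 1 dτ = t.)

Final answer: 1/s²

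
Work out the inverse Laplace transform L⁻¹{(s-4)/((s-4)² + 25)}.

Using frequency shift, L⁻¹{(s-4)/((s-4)² + 25)} = e^(4t)·cos(5t)

Final answer: e^(4t)·cos(5t)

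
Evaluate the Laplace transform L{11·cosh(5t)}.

L{cosh(ωt)} = s/(s² - ω²), so L{cosh(5t)} = s/(s² - 25). Then L{11·cosh(5t)} = 11·s/(s² - 25) = 11s/(s² - 25)

Final answer: 11s/(s² - 25)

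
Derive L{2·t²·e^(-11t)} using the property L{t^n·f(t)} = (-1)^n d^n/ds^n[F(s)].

L{e^(-11t)} = 1/(s+11). d/ds[1/(s+11)] = -1/(s+11)². d²/ds²[1/(s+11)] = 2/(s+11)³. So L{t²·e^(-11t)} = (-1)² · 2/(s+11)³ = 2/(s+11)³. Then L{2·t²·e^(-11t)} = 2·2/(s+11)³ = 4/(s+11)³

Final answer: 4/(s+11)³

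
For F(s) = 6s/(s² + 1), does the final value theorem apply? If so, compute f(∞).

The final value theorem requires all poles of sF(s) in the left half-plane. sF(s) = 6s²/(s² + 1) has poles at s = ±1i (imaginary axis). Theorem does NOT apply (oscillatory system).

Final answer: Not applicable (oscillatory)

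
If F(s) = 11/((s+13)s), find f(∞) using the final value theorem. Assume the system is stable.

f(∞) = lim_{s→0} sF(s) = lim_{s→0} 11/(s+13) = 11/13

Final answer: 11/13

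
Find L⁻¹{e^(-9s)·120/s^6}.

L⁻¹{120/s^6} = t^5. By the time shift theorem, L⁻¹{e^(-as)F(s)} = u(t-a)f(t-a) with a=9, so L⁻¹{e^(-9s)·120/s^6} = u(t-9)·(t-9)^5

Final answer: u(t-9)·(t-9)^5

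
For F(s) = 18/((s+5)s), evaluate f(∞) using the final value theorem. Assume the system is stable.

f(∞) = lim_{s→0} sF(s) = lim_{s→0} 18/(s+5) = 18/5

Final answer: 18/5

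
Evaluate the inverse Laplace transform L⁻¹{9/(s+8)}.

L⁻¹{1/(s-a)} = e^(at), so L⁻¹{1/(s+8)} = e^(-8t), and L⁻¹{9/(s+8)} = 9·e^(-8t)

Final answer: 9·e^(-8t)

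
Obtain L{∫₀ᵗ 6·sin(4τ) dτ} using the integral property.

L{∫₀ᵗ f(τ)dτ} = F(s)/s with F(s) = 24/(s² + 16), so the result is (24/(s² + 16))/s = 24/(s(s² + 16))

Final answer: 24/(s(s² + 16))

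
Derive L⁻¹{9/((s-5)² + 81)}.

Form: b/((s-a)² + b²) → e^(at)sin(bt). With a=5, b=9

Final answer: e^(5t)·sin(9t)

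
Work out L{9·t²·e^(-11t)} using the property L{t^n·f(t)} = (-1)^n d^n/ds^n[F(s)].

L{e^(-11t)} = 1/(s+11). d/ds[1/(s+11)] = -1/(s+11)². d²/ds²[1/(s+11)] = 2/(s+11)³. So L{t²·e^(-11t)} = (-1)² · 2/(s+11)³ = 2/(s+11)³. Then L{9·t²·e^(-11t)} = 9·2/(s+11)³ = 18/(s+11)³

Final answer: 18/(s+11)³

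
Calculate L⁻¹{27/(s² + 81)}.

This is the form c·a/(s² + a²) with a = 9, c = 3. L⁻¹ = 3·sin(9t)

Final answer: 3·sin(9t)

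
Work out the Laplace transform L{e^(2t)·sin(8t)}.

L{e^(at)·sin(ωt)} = ω/((s-a)² + ω²), so L{e^(2t)·sin(8t)} = 8/((s-2)² + 64)

Final answer: 8/((s-2)² + 64)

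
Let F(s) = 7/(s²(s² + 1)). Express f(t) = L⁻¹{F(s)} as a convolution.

7/(s²(s² + 1)) = (1/s²)·(7/(s² + 1)) = L{t}·L{7·sin(t)}. So f(t) = t*(7·sin(t)) = ∫₀ᵗ 7τ·sin((t-τ)) dτ

Final answer: ∫₀ᵗ 7τ·sin((t-τ)) dτ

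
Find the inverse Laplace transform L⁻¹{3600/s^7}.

L⁻¹{n!/s^(n+1)} = t^n with n=6. So L⁻¹{720/s^7} = t^6, and L⁻¹{3600/s^7} = (3600/720)·t^6 = 5·t^6

Final answer: 5·t^6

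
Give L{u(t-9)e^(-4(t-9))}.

u(t-a)f(t-a) with f(t)=e^(-4t). L{e^(-4t)} = 1/(s+4). By time shift: e^(-9s)/(s+4)

Final answer: e^(-9s)/(s+4)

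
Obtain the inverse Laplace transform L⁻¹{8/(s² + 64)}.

L⁻¹{8/(s² + 64)} = sin(8t)

Final answer: sin(8t)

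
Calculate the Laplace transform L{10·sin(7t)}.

L{sin(ωt)} = ω/(s² + ω²), so L{sin(7t)} = 7/(s² + 49). Then L{10·sin(7t)} = 10·7/(s² + 49) = 70/(s² + 49)

Final answer: 70/(s² + 49)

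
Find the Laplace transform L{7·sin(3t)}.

L{sin(ωt)} = ω/(s² + ω²), so L{sin(3t)} = 3/(s² + 9). Then L{7·sin(3t)} = 7·3/(s² + 9) = 21/(s² + 9)

Final answer: 21/(s² + 9)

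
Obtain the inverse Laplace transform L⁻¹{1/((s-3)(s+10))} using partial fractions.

Decompose: A/(s-3) + B/(s+10). A = 1/13, B = -1/13. f(t) = (e^(3t) - e^(-10t))/13

Final answer: (e^(3t) - e^(-10t))/13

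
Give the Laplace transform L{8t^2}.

L{8t^2} = 8 · L{t^2} = 8 · 2/s^3 = 16/s^3

Final answer: 16/s^3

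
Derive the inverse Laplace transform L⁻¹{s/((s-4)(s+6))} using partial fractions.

Using partial fractions, f(t) = (4e^(4t) + 6e^(-6t))/10

Final answer: (4e^(4t) + 6e^(-6t))/10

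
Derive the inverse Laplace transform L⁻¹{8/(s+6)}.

L⁻¹{1/(s-a)} = e^(at), so L⁻¹{1/(s+6)} = e^(-6t), and L⁻¹{8/(s+6)} = 8·e^(-6t)

Final answer: 8·e^(-6t)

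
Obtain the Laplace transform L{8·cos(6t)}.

L{cos(ωt)} = s/(s² + ω²), so L{cos(6t)} = s/(s² + 36). Then L{8·cos(6t)} = 8·s/(s² + 36) = 8s/(s² + 36)

Final answer: 8s/(s² + 36)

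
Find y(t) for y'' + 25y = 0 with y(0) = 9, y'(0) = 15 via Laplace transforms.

L{y''} + 25L{y} = 0. s²Y - 9s - 15 + 25Y = 0. Y(s² + 25) = 9s + 15. Y = (9s + 15)/(s² + 25). Inverting: y(t) = 9cos(5t) + 3sin(5t)

Final answer: y(t) = 9cos(5t) + 3sin(5t)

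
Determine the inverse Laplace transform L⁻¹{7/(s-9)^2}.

L⁻¹{n!/(s-a)^(n+1)} = t^n·e^(at) with n=1, a=9. So L⁻¹{1/(s-9)^2} = t·e^(9t), and L⁻¹{7/(s-9)^2} = (7/1)·t·e^(9t) = 7·t·e^(9t)

Final answer: 7·t·e^(9t)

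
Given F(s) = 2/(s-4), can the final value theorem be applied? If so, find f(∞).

sF(s) = 2s/(s-4) has a pole at s = 4 in the right half-plane. Theorem does NOT apply (unstable system; f(t) = 2·e^(4t) grows without bound).

Final answer: Not applicable (unstable)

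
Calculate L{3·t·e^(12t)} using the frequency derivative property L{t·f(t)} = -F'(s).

L{e^(12t)} = 1/(s-12). By frequency derivative: L{t·e^(12t)} = -d/ds[1/(s-12)] = -(-1)/(s-12)² = 1/(s-12)². Then L{3·t·e^(12t)} = 3·1/(s-12)² = 3/(s-12)²

Final answer: 3/(s-12)²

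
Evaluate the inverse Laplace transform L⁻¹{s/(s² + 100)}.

L⁻¹{s/(s² + 100)} = cos(10t)

Final answer: cos(10t)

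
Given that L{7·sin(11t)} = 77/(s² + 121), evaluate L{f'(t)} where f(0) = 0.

L{f'(t)} = s·F(s) - f(0) = s·77/(s² + 121) - 0 = 77s/(s² + 121)

Final answer: 77s/(s² + 121)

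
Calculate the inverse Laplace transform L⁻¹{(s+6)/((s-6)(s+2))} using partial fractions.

Using partial fractions, f(t) = (12e^(6t) - 4e^(-2t))/8

Final answer: (12e^(6t) - 4e^(-2t))/8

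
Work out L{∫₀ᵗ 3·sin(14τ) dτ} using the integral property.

L{∫₀ᵗ f(τ)dτ} = F(s)/s with F(s) = 42/(s² + 196), so the result is (42/(s² + 196))/s = 42/(s(s² + 196))

Final answer: 42/(s(s² + 196))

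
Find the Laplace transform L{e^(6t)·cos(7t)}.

L{e^(at)·cos(ωt)} = (s-a)/((s-a)² + ω²), so L{e^(6t)·cos(7t)} = (s-6)/((s-6)² + 49)

Final answer: (s-6)/((s-6)² + 49)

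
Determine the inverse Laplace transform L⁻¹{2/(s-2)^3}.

L⁻¹{n!/(s-a)^(n+1)} = t^n·e^(at), so L⁻¹{2/(s-2)^3} = t^2·e^(2t)

Final answer: t^2·e^(2t)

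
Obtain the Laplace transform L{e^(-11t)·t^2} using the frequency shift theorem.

L{e^(at)·t^n} = n!/(s-a)^(n+1), so L{e^(-11t)·t^2} = 2/(s+11)^3

Final answer: 2/(s+11)^3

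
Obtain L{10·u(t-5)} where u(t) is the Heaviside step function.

L{u(t-a)} = e^(-as)/s. Here a=5, so L{u(t-5)} = e^(-5s)/s, and L{10·u(t-5)} = 10·e^(-5s)/s

Final answer: 10·e^(-5s)/s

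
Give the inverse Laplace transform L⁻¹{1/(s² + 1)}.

L⁻¹{1/(s² + 1)} = sin(t)

Final answer: sin(t)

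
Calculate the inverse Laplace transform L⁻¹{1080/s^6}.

L⁻¹{n!/s^(n+1)} = t^n with n=5. So L⁻¹{120/s^6} = t^5, and L⁻¹{1080/s^6} = (1080/120)·t^5 = 9·t^5

Final answer: 9·t^5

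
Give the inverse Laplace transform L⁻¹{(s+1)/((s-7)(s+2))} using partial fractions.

Using partial fractions, f(t) = (8e^(7t) + e^(-2t))/9

Final answer: (8e^(7t) + e^(-2t))/9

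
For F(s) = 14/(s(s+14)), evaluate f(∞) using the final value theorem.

f(∞) = lim_{s→0} s·14/(s(s+14)) = lim_{s→0} 14/(s+14) = 14/14 = 1

Final answer: 1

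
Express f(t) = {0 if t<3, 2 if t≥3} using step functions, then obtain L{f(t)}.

f(t) = 2·u(t-3). L{u(t-3)} = e^(-3s)/s, so L{f(t)} = 2·e^(-3s)/s

Final answer: 2·e^(-3s)/s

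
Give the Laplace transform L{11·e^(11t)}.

L{e^(at)} = 1/(s-a), so L{e^(11t)} = 1/(s-11). Then L{11·e^(11t)} = 11/(s-11)

Final answer: 11/(s-11)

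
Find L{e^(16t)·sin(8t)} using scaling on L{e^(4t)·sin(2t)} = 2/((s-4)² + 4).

Scaling with a=4: L{e^(16t)·sin(8t)} = (1/4) · 2/((s/4-4)² + 4). Simplifying: 8/((s-16)² + 64)

Final answer: 8/((s-16)² + 64)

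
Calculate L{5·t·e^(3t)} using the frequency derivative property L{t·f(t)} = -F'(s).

L{e^(3t)} = 1/(s-3). By frequency derivative: L{t·e^(3t)} = -d/ds[1/(s-3)] = -(-1)/(s-3)² = 1/(s-3)². Then L{5·t·e^(3t)} = 5·1/(s-3)² = 5/(s-3)²

Final answer: 5/(s-3)²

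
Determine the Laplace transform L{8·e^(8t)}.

L{e^(at)} = 1/(s-a), so L{e^(8t)} = 1/(s-8). Then L{8·e^(8t)} = 8/(s-8)

Final answer: 8/(s-8)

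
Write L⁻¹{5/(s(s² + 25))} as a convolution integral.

5/(s(s² + 25)) = (1/s)·(5/(s² + 25)) = L{1}·L{sin(5t)}. So f(t) = 1*(sin(5t)) = ∫₀ᵗ sin(5τ) dτ

Final answer: ∫₀ᵗ sin(5τ) dτ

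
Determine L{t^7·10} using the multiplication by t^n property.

L{10} = 10/s. d^1/ds^1[1/s] = -1/s². d^2/ds^2[1/s] = 2/s^3. d^3/ds^3[1/s] = -6/s^4. d^4/ds^4[1/s] = 24/s^5. d^5/ds^5[1/s] = -120/s^6. d^6/ds^6[1/s] = 720/s^7. d^7/ds^7[1/s] = -5040/s^8. So L{t^7} = (-1)^{7}·-5040/s^8 = 5040/s^8. Then L{t^7·10} = 10·5040/s^8 = 50400/s^8

Final answer: 50400/s^8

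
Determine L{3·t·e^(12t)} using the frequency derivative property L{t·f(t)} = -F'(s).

L{e^(12t)} = 1/(s-12). By frequency derivative: L{t·e^(12t)} = -d/ds[1/(s-12)] = -(-1)/(s-12)² = 1/(s-12)². Then L{3·t·e^(12t)} = 3·1/(s-12)² = 3/(s-12)²

Final answer: 3/(s-12)²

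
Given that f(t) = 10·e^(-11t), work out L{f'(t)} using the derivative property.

f(0) = 10, F(s) = 10/(s+11). L{f'(t)} = s·F(s) - f(0) = 10s/(s+11) - 10 = (10s - 10(s+11))/(s+11) = -110/(s+11)

Final answer: -110/(s+11)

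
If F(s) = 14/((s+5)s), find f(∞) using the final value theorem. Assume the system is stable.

f(∞) = lim_{s→0} sF(s) = lim_{s→0} 14/(s+5) = 14/5

Final answer: 14/5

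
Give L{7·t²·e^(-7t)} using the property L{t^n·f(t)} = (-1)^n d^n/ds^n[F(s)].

L{e^(-7t)} = 1/(s+7). d/ds[1/(s+7)] = -1/(s+7)². d²/ds²[1/(s+7)] = 2/(s+7)³. So L{t²·e^(-7t)} = (-1)² · 2/(s+7)³ = 2/(s+7)³. Then L{7·t²·e^(-7t)} = 7·2/(s+7)³ = 14/(s+7)³

Final answer: 14/(s+7)³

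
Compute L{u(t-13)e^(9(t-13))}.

u(t-a)f(t-a) with f(t)=e^(9t). L{e^(9t)} = 1/(s-9). By time shift: e^(-13s)/(s-9)

Final answer: e^(-13s)/(s-9)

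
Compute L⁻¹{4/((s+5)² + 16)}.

Form: b/((s-a)² + b²) → e^(at)sin(bt). With a=-5, b=4

Final answer: e^(-5t)·sin(4t)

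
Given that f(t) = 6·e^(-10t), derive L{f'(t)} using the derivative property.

f(0) = 6, F(s) = 6/(s+10). L{f'(t)} = s·F(s) - f(0) = 6s/(s+10) - 6 = (6s - 6(s+10))/(s+10) = -60/(s+10)

Final answer: -60/(s+10)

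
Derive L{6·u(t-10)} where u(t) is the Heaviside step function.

L{u(t-a)} = e^(-as)/s. Here a=10, so L{u(t-10)} = e^(-10s)/s, and L{6·u(t-10)} = 6·e^(-10s)/s

Final answer: 6·e^(-10s)/s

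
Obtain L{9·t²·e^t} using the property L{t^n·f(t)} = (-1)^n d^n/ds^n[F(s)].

L{e^t} = 1/(s-1). d/ds[1/(s-1)] = -1/(s-1)². d²/ds²[1/(s-1)] = 2/(s-1)³. So L{t²·e^t} = (-1)² · 2/(s-1)³ = 2/(s-1)³. Then L{9·t²·e^t} = 9·2/(s-1)³ = 18/(s-1)³

Final answer: 18/(s-1)³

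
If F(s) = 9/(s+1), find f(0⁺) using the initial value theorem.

f(0⁺) = lim_{s→∞} s·9/(s+1) = lim_{s→∞} 9s/(s+1) = 9

Final answer: 9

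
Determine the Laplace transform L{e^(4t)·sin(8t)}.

L{e^(at)·sin(ωt)} = ω/((s-a)² + ω²), so L{e^(4t)·sin(8t)} = 8/((s-4)² + 64)

Final answer: 8/((s-4)² + 64)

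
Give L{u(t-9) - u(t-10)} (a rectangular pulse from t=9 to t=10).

L{u(t-a)} = e^(-as)/s. L{u(t-9) - u(t-10)} = (e^(-9s) - e^(-10s))/s

Final answer: (e^(-9s) - e^(-10s))/s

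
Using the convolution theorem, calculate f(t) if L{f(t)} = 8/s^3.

8/s^3 = (8/s)·(1/s^2) = L{8}·L{t}. By convolution, f(t) = 8*t = ∫₀ᵗ 8·τ dτ = 8·t²/2

Final answer: 8·t²/2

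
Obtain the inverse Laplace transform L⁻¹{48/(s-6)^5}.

L⁻¹{n!/(s-a)^(n+1)} = t^n·e^(at) with n=4, a=6. So L⁻¹{24/(s-6)^5} = t^4·e^(6t), and L⁻¹{48/(s-6)^5} = (48/24)·t^4·e^(6t) = 2·t^4·e^(6t)

Final answer: 2·t^4·e^(6t)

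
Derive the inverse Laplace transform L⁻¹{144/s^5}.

L⁻¹{n!/s^(n+1)} = t^n with n=4. So L⁻¹{24/s^5} = t^4, and L⁻¹{144/s^5} = (144/24)·t^4 = 6·t^4

Final answer: 6·t^4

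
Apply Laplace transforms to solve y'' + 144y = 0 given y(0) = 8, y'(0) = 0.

L{y''} + 144L{y} = 0. s²Y - 8s - 0 + 144Y = 0. Y(s² + 144) = 8s. Y = (8s)/(s² + 144). Inverting: y(t) = 8cos(12t)

Final answer: y(t) = 8cos(12t)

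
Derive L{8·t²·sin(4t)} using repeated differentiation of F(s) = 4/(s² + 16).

F(s) = 4/(s² + 16). F'(s) = -8s/(s² + 16)². F''(s) = -8(16 - 3s²)/(s² + 16)³ = (24s² - 128)/(s² + 16)³. So L{t²·sin(4t)} = (-1)² F''(s) = (24s² - 128)/(s² + 16)³. Then L{8·t²·sin(4t)} = 8·(24s² - 128)/(s² + 16)³ = (192s² - 1024)/(s² + 16)³

Final answer: (192s² - 1024)/(s² + 16)³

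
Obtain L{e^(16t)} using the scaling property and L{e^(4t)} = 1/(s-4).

Using L{f(at)} = (1/a)F(s/a) with a=4 and f(t) = e^(4t): L{e^(16t)} = (1/4) · 1/((s/4)-4) = (1/4) · 4/(s-16) = 1/(s-16)

Final answer: 1/(s-16)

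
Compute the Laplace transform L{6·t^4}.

L{t^n} = n!/s^(n+1), so L{t^4} = 24/s^5. Then L{6·t^4} = 6·24/s^5 = 144/s^5

Final answer: 144/s^5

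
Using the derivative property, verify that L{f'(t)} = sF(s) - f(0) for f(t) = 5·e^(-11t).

f'(t) = -55e^(-11t). Direct: L{f'(t)} = -55/(s+11). Property: s·5/(s+11) - 5 = (5s - 5(s+11))/(s+11) = -55/(s+11). ✓

Final answer: -55/(s+11)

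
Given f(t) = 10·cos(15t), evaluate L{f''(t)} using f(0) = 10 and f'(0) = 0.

F(s) = 10s/(s² + 225). L{f''(t)} = s²F(s) - sf(0) - f'(0) = 10s³/(s² + 225) - 10s = (10s³ - 10s(s² + 225))/(s² + 225) = -2250s/(s² + 225)

Final answer: -2250s/(s² + 225)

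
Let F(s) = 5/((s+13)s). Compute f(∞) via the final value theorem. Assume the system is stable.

f(∞) = lim_{s→0} sF(s) = lim_{s→0} 5/(s+13) = 5/13

Final answer: 5/13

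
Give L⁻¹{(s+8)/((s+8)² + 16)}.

Using frequency shift: L⁻¹{(s-a)/((s-a)² + b²)} = e^(at)cos(bt). Here a=-8, b=4

Final answer: e^(-8t)·cos(4t)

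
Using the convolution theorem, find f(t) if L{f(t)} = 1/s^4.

1/s^4 = (1/s)·(1/s^3) = L{1}·L{t^2/2}. By convolution, f(t) = 1*t^2/2 = ∫₀ᵗ 1·τ^2/2 dτ = t^3/6

Final answer: t^3/6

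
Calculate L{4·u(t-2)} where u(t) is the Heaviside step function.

L{u(t-a)} = e^(-as)/s. Here a=2, so L{u(t-2)} = e^(-2s)/s, and L{4·u(t-2)} = 4·e^(-2s)/s

Final answer: 4·e^(-2s)/s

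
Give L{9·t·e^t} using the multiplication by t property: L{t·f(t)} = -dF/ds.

Using L{t^n·e^(at)} = n!/(s-a)^(n+1), L{t·e^t} = 1/(s-1)^2, so L{9·t·e^t} = 9·1/(s-1)^2 = 9/(s-1)^2

Final answer: 9/(s-1)^2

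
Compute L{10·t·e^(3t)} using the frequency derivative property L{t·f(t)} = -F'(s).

L{e^(3t)} = 1/(s-3). By frequency derivative: L{t·e^(3t)} = -d/ds[1/(s-3)] = -(-1)/(s-3)² = 1/(s-3)². Then L{10·t·e^(3t)} = 10·1/(s-3)² = 10/(s-3)²

Final answer: 10/(s-3)²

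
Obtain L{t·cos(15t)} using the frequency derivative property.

L{cos(15t)} = s/(s² + 225). Derivative: d/ds[s/(s² + 225)] = [(s² + 225) - s·2s]/(s² + 225)² = (225 - s²)/(s² + 225)². So L{t·cos(15t)} = -F'(s) = (s² - 225)/(s² + 225)²

Final answer: (s² - 225)/(s² + 225)²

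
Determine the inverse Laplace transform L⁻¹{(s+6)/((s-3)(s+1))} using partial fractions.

Using partial fractions, f(t) = (9e^(3t) - 5e^(-t))/4

Final answer: (9e^(3t) - 5e^(-t))/4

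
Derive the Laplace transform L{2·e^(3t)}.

L{e^(at)} = 1/(s-a), so L{e^(3t)} = 1/(s-3). Then L{2·e^(3t)} = 2/(s-3)

Final answer: 2/(s-3)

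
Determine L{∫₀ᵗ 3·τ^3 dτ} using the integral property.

L{∫₀ᵗ f(τ)dτ} = F(s)/s with f(t) = 3t^3. F(s) = 18/s^4, so L{∫₀ᵗ 3·τ^3 dτ} = (18/s^4)/s = 18/s^5. (Check: ∫₀ᵗ 3·τ^3 dτ = 3t^4/4.)

Final answer: 18/s^5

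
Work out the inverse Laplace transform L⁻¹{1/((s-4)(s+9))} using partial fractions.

Decompose: A/(s-4) + B/(s+9). A = 1/13, B = -1/13. f(t) = (e^(4t) - e^(-9t))/13

Final answer: (e^(4t) - e^(-9t))/13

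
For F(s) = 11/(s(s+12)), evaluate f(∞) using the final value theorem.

f(∞) = lim_{s→0} s·11/(s(s+12)) = lim_{s→0} 11/(s+12) = 11/12 = 11/12

Final answer: 11/12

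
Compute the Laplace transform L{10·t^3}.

L{t^n} = n!/s^(n+1), so L{t^3} = 6/s^4. Then L{10·t^3} = 10·6/s^4 = 60/s^4

Final answer: 60/s^4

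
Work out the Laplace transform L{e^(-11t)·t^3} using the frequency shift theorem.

L{e^(at)·t^n} = n!/(s-a)^(n+1), so L{e^(-11t)·t^3} = 6/(s+11)^4

Final answer: 6/(s+11)^4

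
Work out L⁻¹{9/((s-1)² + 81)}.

Form: b/((s-a)² + b²) → e^(at)sin(bt). With a=1, b=9

Final answer: e^t·sin(9t)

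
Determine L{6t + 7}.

L{6t + 7} = 6·L{t} + 7·L{1} = 6/s² + 7/s

Final answer: 6/s² + 7/s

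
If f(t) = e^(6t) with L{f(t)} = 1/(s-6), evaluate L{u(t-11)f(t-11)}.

Time shift theorem: L{u(t-a)f(t-a)} = e^(-as)F(s). Here a=11, F(s) = 1/(s-6), so L{u(t-11)f(t-11)} = e^(-11s)·1/(s-6)

Final answer: e^(-11s)·1/(s-6)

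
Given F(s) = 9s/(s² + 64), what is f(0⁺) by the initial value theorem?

f(0⁺) = lim_{s→∞} s·9s/(s² + 64) = lim_{s→∞} 9s²/(s² + 64) = 9

Final answer: 9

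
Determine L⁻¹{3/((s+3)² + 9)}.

Form: b/((s-a)² + b²) → e^(at)sin(bt). With a=-3, b=3

Final answer: e^(-3t)·sin(3t)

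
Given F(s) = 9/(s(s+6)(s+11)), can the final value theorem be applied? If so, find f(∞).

Poles of sF(s) = 9/((s+6)(s+11)) are at s = -6 and s = -11, both in the left half-plane. Theorem applies. f(∞) = lim_{s→0} sF(s) = 9/(6·11) = 3/22

Final answer: 3/22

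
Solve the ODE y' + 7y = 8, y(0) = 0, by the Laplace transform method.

sY + 7Y = 8/s. Y = 8/(s(s+7)). Partial fractions: Y = 8/7/s - 8/7/(s+7)

Final answer: y(t) = 8/7(1 - e^(-7t))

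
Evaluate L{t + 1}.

L{t + 1} = L{t} + L{1} = 1/s² + 1/s

Final answer: 1/s² + 1/s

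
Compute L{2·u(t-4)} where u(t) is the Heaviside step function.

L{u(t-a)} = e^(-as)/s. Here a=4, so L{u(t-4)} = e^(-4s)/s, and L{2·u(t-4)} = 2·e^(-4s)/s

Final answer: 2·e^(-4s)/s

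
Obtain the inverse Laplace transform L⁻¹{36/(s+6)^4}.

L⁻¹{n!/(s-a)^(n+1)} = t^n·e^(at) with n=3, a=-6. So L⁻¹{6/(s+6)^4} = t^3·e^(-6t), and L⁻¹{36/(s+6)^4} = (36/6)·t^3·e^(-6t) = 6·t^3·e^(-6t)

Final answer: 6·t^3·e^(-6t)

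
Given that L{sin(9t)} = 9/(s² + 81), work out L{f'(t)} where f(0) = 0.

L{f'(t)} = s·F(s) - f(0) = s·9/(s² + 81) - 0 = 9s/(s² + 81)

Final answer: 9s/(s² + 81)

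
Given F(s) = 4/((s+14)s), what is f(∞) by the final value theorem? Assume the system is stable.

f(∞) = lim_{s→0} sF(s) = lim_{s→0} 4/(s+14) = 2/7

Final answer: 2/7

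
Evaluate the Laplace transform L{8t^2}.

L{8t^2} = 8 · L{t^2} = 8 · 2/s^3 = 16/s^3

Final answer: 16/s^3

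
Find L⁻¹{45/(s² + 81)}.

This is the form c·a/(s² + a²) with a = 9, c = 5. L⁻¹ = 5·sin(9t)

Final answer: 5·sin(9t)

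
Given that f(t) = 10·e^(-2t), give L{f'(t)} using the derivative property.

f(0) = 10, F(s) = 10/(s+2). L{f'(t)} = s·F(s) - f(0) = 10s/(s+2) - 10 = (10s - 10(s+2))/(s+2) = -20/(s+2)

Final answer: -20/(s+2)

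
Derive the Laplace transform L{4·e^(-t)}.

L{e^(at)} = 1/(s-a), so L{e^(-t)} = 1/(s+1). Then L{4·e^(-t)} = 4/(s+1)

Final answer: 4/(s+1)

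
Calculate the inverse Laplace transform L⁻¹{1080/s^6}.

L⁻¹{n!/s^(n+1)} = t^n with n=5. So L⁻¹{120/s^6} = t^5, and L⁻¹{1080/s^6} = (1080/120)·t^5 = 9·t^5

Final answer: 9·t^5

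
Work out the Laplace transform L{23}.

L{23} = 23 · L{1} = 23/s

Final answer: 23/s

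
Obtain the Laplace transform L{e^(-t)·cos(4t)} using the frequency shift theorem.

Frequency shift: L{e^(at)f(t)} = F(s-a). L{e^(-t)·cos(4t)} = (s+1)/((s+1)² + 16)

Final answer: (s+1)/((s+1)² + 16)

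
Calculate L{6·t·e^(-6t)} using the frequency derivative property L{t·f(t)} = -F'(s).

L{e^(-6t)} = 1/(s+6). By frequency derivative: L{t·e^(-6t)} = -d/ds[1/(s+6)] = -(-1)/(s+6)² = 1/(s+6)². Then L{6·t·e^(-6t)} = 6·1/(s+6)² = 6/(s+6)²

Final answer: 6/(s+6)²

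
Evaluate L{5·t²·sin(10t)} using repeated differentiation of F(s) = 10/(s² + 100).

F(s) = 10/(s² + 100). F'(s) = -20s/(s² + 100)². F''(s) = -20(100 - 3s²)/(s² + 100)³ = (60s² - 2000)/(s² + 100)³. So L{t²·sin(10t)} = (-1)² F''(s) = (60s² - 2000)/(s² + 100)³. Then L{5·t²·sin(10t)} = 5·(60s² - 2000)/(s² + 100)³ = (300s² - 10000)/(s² + 100)³

Final answer: (300s² - 10000)/(s² + 100)³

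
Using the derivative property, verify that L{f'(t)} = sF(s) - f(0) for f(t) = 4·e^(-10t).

f'(t) = -40e^(-10t). Direct: L{f'(t)} = -40/(s+10). Property: s·4/(s+10) - 4 = (4s - 4(s+10))/(s+10) = -40/(s+10). ✓

Final answer: -40/(s+10)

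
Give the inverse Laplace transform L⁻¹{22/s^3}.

L⁻¹{n!/s^(n+1)} = t^n with n=2. So L⁻¹{2/s^3} = t^2, and L⁻¹{22/s^3} = (22/2)·t^2 = 11·t^2

Final answer: 11·t^2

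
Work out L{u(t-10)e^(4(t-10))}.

u(t-a)f(t-a) with f(t)=e^(4t). L{e^(4t)} = 1/(s-4). By time shift: e^(-10s)/(s-4)

Final answer: e^(-10s)/(s-4)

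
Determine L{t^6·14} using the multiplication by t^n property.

L{14} = 14/s. d^1/ds^1[1/s] = -1/s². d^2/ds^2[1/s] = 2/s^3. d^3/ds^3[1/s] = -6/s^4. d^4/ds^4[1/s] = 24/s^5. d^5/ds^5[1/s] = -120/s^6. d^6/ds^6[1/s] = 720/s^7. So L{t^6} = (-1)^{6}·720/s^7 = 720/s^7. Then L{t^6·14} = 14·720/s^7 = 10080/s^7

Final answer: 10080/s^7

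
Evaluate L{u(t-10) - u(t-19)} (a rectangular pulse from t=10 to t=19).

L{u(t-a)} = e^(-as)/s. L{u(t-10) - u(t-19)} = (e^(-10s) - e^(-19s))/s

Final answer: (e^(-10s) - e^(-19s))/s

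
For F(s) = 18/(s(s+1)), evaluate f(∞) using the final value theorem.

f(∞) = lim_{s→0} s·18/(s(s+1)) = lim_{s→0} 18/(s+1) = 18/1 = 18

Final answer: 18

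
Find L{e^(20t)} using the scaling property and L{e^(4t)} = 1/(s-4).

Using L{f(at)} = (1/a)F(s/a) with a=5 and f(t) = e^(4t): L{e^(20t)} = (1/5) · 1/((s/5)-4) = (1/5) · 5/(s-20) = 1/(s-20)

Final answer: 1/(s-20)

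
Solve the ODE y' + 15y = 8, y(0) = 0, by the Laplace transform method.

sY + 15Y = 8/s. Y = 8/(s(s+15)). Partial fractions: Y = 8/15/s - 8/15/(s+15)

Final answer: y(t) = 8/15(1 - e^(-15t))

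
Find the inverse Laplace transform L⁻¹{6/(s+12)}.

L⁻¹{1/(s-a)} = e^(at), so L⁻¹{1/(s+12)} = e^(-12t), and L⁻¹{6/(s+12)} = 6·e^(-12t)

Final answer: 6·e^(-12t)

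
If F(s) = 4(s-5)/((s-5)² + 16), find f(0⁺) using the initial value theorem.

f(0⁺) = lim_{s→∞} sF(s) = lim_{s→∞} 4s(s-5)/((s-5)² + 16) = 4

Final answer: 4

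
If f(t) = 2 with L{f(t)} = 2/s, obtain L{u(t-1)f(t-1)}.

Time shift theorem: L{u(t-a)f(t-a)} = e^(-as)F(s). Here a=1, F(s) = 2/s, so L{u(t-1)f(t-1)} = e^(-s)·2/s

Final answer: e^(-s)·2/s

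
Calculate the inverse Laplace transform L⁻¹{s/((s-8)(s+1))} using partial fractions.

Using partial fractions, f(t) = (8e^(8t) + e^(-t))/9

Final answer: (8e^(8t) + e^(-t))/9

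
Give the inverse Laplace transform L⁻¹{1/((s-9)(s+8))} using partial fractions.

Decompose: A/(s-9) + B/(s+8). A = 1/17, B = -1/17. f(t) = (e^(9t) - e^(-8t))/17

Final answer: (e^(9t) - e^(-8t))/17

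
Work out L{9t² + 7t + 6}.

L{9t² + 7t + 6} = 9·2/s³ + 7/s² + 6/s = 18/s³ + 7/s² + 6/s

Final answer: 18/s³ + 7/s² + 6/s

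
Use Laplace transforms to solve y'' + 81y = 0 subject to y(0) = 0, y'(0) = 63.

L{y''} + 81L{y} = 0. s²Y - 0 - 63 + 81Y = 0. Y(s² + 81) = 63. Y = (63)/(s² + 81). Inverting: y(t) = 7sin(9t)

Final answer: y(t) = 7sin(9t)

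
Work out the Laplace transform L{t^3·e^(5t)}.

L{t^n·e^(at)} = n!/(s-a)^(n+1), so L{t^3·e^(5t)} = 6/(s-5)^4

Final answer: 6/(s-5)^4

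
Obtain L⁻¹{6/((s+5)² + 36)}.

Form: b/((s-a)² + b²) → e^(at)sin(bt). With a=-5, b=6

Final answer: e^(-5t)·sin(6t)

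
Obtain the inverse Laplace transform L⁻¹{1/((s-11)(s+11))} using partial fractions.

Decompose: A/(s-11) + B/(s+11). A = 1/22, B = -1/22. f(t) = (e^(11t) - e^(-11t))/22

Final answer: (e^(11t) - e^(-11t))/22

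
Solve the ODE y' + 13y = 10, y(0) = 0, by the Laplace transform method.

sY + 13Y = 10/s. Y = 10/(s(s+13)). Partial fractions: Y = 10/13/s - 10/13/(s+13)

Final answer: y(t) = 10/13(1 - e^(-13t))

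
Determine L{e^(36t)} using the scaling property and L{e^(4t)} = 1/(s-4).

Using L{f(at)} = (1/a)F(s/a) with a=9 and f(t) = e^(4t): L{e^(36t)} = (1/9) · 1/((s/9)-4) = (1/9) · 9/(s-36) = 1/(s-36)

Final answer: 1/(s-36)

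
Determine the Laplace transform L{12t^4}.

L{12t^4} = 12 · L{t^4} = 12 · 24/s^5 = 288/s^5

Final answer: 288/s^5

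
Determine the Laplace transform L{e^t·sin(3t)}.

L{e^(at)·sin(ωt)} = ω/((s-a)² + ω²), so L{e^t·sin(3t)} = 3/((s-1)² + 9)

Final answer: 3/((s-1)² + 9)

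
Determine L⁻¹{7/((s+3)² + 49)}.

Form: b/((s-a)² + b²) → e^(at)sin(bt). With a=-3, b=7

Final answer: e^(-3t)·sin(7t)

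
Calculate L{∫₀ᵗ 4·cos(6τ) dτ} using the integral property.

L{∫₀ᵗ f(τ)dτ} = F(s)/s with F(s) = 4s/(s² + 36), so the result is (4s/(s² + 36))/s = 4/(s² + 36)

Final answer: 4/(s² + 36)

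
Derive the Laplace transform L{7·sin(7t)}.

L{sin(ωt)} = ω/(s² + ω²), so L{sin(7t)} = 7/(s² + 49). Then L{7·sin(7t)} = 7·7/(s² + 49) = 49/(s² + 49)

Final answer: 49/(s² + 49)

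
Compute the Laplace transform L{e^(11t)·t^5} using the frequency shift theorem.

L{e^(at)·t^n} = n!/(s-a)^(n+1), so L{e^(11t)·t^5} = 120/(s-11)^6

Final answer: 120/(s-11)^6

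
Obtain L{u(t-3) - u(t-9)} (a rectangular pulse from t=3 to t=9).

L{u(t-a)} = e^(-as)/s. L{u(t-3) - u(t-9)} = (e^(-3s) - e^(-9s))/s

Final answer: (e^(-3s) - e^(-9s))/s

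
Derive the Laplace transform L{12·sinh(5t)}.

L{sinh(ωt)} = ω/(s² - ω²), so L{sinh(5t)} = 5/(s² - 25). Then L{12·sinh(5t)} = 12·5/(s² - 25) = 60/(s² - 25)

Final answer: 60/(s² - 25)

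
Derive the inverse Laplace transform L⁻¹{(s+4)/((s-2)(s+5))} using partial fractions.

Using partial fractions, f(t) = (6e^(2t) + e^(-5t))/7

Final answer: (6e^(2t) + e^(-5t))/7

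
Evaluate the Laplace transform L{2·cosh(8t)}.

L{cosh(ωt)} = s/(s² - ω²), so L{cosh(8t)} = s/(s² - 64). Then L{2·cosh(8t)} = 2·s/(s² - 64) = 2s/(s² - 64)

Final answer: 2s/(s² - 64)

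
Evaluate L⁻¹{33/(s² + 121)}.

This is the form c·a/(s² + a²) with a = 11, c = 3. L⁻¹ = 3·sin(11t)

Final answer: 3·sin(11t)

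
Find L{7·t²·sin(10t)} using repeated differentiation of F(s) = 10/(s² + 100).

F(s) = 10/(s² + 100). F'(s) = -20s/(s² + 100)². F''(s) = -20(100 - 3s²)/(s² + 100)³ = (60s² - 2000)/(s² + 100)³. So L{t²·sin(10t)} = (-1)² F''(s) = (60s² - 2000)/(s² + 100)³. Then L{7·t²·sin(10t)} = 7·(60s² - 2000)/(s² + 100)³ = (420s² - 14000)/(s² + 100)³

Final answer: (420s² - 14000)/(s² + 100)³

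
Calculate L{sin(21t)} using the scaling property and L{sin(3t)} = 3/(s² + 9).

Using L{f(at)} = (1/a)F(s/a) with a=7: L{sin(21t)} = (1/7) · 3/((s/7)² + 9) = (1/7) · 3·49/(s² + 441) = 21/(s² + 441)

Final answer: 21/(s² + 441)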